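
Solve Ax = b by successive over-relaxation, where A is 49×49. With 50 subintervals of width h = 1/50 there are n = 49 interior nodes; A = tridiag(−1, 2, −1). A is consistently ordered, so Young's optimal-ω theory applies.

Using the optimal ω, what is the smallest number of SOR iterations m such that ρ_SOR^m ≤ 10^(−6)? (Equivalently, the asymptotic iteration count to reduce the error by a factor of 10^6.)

B_J for the 49×49 system has eigenvalues cos(kπ/50); ρ_J = cos(π/50) = 0.9980267.
root = sin(π/50) = 0.0627905  (since 1−cos² = sin²).
Young: ω* = 2/(1+√(1−ρ_J²)) = 2/(1+0.0627905) = 2/1.0627905 = 1.8818384.
ρ_SOR = ω* − 1 = 1.8818384 − 1 = 0.8818384.
(0.8818384)^m ≤ 10^{−6}  ⇒  m·ln(0.8818384) ≤ −6·ln10  ⇒  m ≥ 109.868  ⇒  m = 110

m = 110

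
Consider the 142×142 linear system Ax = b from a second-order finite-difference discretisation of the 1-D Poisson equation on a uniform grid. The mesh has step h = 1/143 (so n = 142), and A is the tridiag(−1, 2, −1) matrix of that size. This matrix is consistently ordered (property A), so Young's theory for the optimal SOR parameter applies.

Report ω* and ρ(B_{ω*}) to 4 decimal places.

ω* = 1.9570, ρ_SOR = 0.9570

B_J for the 142×142 system has eigenvalues cos(kπ/143); ρ_J = cos(π/143) = 0.9998.
√(1−ρ_J²) simplifies to sin(π/143) = 0.02197.
ω* = 2/(1+0.02197) = 1.9570
ρ_SOR = ω* − 1 ≈ 0.9570.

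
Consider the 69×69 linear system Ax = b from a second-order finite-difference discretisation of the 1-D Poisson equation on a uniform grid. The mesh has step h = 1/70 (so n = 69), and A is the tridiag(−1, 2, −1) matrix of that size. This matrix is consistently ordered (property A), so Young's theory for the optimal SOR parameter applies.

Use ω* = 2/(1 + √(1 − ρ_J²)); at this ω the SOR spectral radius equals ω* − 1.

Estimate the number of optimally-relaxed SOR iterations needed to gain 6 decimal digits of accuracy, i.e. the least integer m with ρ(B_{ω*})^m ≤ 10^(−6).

[ρ_J] n=69: ρ(B_J) = cos(π/(n+1)) = cos(π/70) = 0.9989931.
√(1−ρ_J²) simplifies to sin(π/70) = 0.0448648.
Young: ω* = 2/(1+√(1−ρ_J²)) = 2/(1+0.0448648) = 2/1.0448648 = 1.9141232.
and ρ(B_{ω*}) = 1.9141232 − 1 = 0.9141232.
ρ_SOR^m ≤ 10^(−6) ⇔ m ≥ 6·ln10/(−ln 0.9141232) = 13.8155/0.0897899 = 153.865; m = ⌈153.865⌉ = 154.

m = 154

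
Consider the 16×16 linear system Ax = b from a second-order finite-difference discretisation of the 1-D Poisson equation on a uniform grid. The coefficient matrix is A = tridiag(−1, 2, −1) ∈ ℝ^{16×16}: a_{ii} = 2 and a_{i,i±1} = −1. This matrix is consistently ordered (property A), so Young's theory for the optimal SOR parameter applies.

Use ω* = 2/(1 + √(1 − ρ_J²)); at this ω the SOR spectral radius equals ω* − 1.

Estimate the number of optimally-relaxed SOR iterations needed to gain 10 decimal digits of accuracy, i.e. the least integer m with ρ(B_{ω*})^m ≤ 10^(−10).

m = 62

spectrum of D⁻¹(L+U) = {cos(kπ/17) : 1≤k≤16}; ρ_J = cos(π/17) = 0.9829731.
√(1−ρ_J²) = |sin(π/17)| = 0.1837495
[ω*] 2 ÷ (1 + 0.1837495) = 2 ÷ 1.1837495 = 1.6895466.
ρ_SOR = ω* − 1 ≈ 0.6895466.
m ≥ 10·ln10 / (−ln 0.6895466) = 61.944; smallest integer m = 62.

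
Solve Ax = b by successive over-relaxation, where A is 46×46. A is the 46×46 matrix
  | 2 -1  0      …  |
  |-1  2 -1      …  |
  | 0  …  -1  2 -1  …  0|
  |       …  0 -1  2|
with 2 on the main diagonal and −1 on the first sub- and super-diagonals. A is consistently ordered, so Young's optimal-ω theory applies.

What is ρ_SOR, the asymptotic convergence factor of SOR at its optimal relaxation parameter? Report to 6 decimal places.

B_J for the 46×46 system has eigenvalues cos(kπ/47); ρ_J = cos(π/47) = 0.997767.
1 − cos²(π/47) = sin²(π/47) ⇒ √(1−ρ_J²) = sin(π/47) = 0.0667926.
ω* = 2 / (1 + 0.0667926) = 2 / 1.0667926 ≈ 1.874779.
ρ_SOR = ω* − 1 ≈ 0.874779.

ρ_SOR = 0.874779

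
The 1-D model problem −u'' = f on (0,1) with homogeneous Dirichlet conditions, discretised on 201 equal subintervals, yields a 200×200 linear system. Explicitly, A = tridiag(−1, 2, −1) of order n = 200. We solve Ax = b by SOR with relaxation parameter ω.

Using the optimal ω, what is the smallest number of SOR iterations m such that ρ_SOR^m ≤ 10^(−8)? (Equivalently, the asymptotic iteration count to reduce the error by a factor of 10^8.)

[ρ_J] n=200: ρ(B_J) = cos(π/(n+1)) = cos(π/201) = 0.9998779.
root = sin(π/201) = 0.0156292  (since 1−cos² = sin²).
ω* = 2 / (1 + 0.0156292) = 2 / 1.0156292 ≈ 1.9692226.
Hence ρ(B_{ω*}) = 1.9692226 − 1 = 0.9692226.
8·ln10 = 18.4207; −ln(0.9692226) = 0.031261; m = ⌈18.4207/0.031261⌉ = ⌈589.255⌉ = 590.

m = 590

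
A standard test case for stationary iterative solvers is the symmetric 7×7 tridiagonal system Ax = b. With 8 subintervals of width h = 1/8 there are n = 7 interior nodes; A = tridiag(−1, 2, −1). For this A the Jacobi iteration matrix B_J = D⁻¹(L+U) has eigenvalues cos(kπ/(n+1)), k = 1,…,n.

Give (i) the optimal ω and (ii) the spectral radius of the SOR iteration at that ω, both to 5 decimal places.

½·tridiag(1,0,1) at n=7: λ_k = cos(kπ/8); max |λ| at k=1 ⇒ ρ_J = cos(π/8) ≈ 0.92388.
√(1−ρ_J²) = |sin(π/8)| = 0.382683
ω* = 2 / (1 + 0.382683) = 2 / 1.382683 ≈ 1.44646.
Hence ρ(B_{ω*}) = 1.44646 − 1 = 0.44646.

ω* = 1.44646, ρ_SOR = 0.44646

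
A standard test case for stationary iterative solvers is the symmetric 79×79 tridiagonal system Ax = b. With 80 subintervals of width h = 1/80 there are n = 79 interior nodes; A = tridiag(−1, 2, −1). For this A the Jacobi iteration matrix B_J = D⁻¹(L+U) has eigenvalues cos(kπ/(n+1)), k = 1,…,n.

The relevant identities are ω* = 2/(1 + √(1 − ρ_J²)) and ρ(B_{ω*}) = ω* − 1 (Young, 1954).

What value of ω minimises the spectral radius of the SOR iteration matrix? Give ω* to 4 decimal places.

[ρ_J] n=79: ρ(B_J) = cos(π/(n+1)) = cos(π/80) = 0.9992.
√(1−ρ_J²) = |sin(π/80)| = 0.03926
So ω* = 2/1.03926 = 1.9244 (Young).
ρ(B_{ω*}) = ω*−1 = 0.9244

ω* = 1.9244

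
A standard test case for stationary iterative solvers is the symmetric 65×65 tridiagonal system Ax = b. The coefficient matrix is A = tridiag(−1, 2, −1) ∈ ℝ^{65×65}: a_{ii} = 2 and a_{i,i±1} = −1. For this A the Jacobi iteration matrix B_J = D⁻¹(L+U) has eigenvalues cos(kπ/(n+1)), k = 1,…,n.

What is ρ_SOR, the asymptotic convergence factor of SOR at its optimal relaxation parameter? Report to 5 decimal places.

ρ_SOR = 0.90916

½·tridiag(1,0,1) at n=65: λ_k = cos(kπ/66); max |λ| at k=1 ⇒ ρ_J = cos(π/66) ≈ 0.99887.
root = sin(π/66) = 0.047582  (since 1−cos² = sin²).
ω* = 2/(1 + 0.047582) = 2/1.047582 = 1.90916.
[ρ_SOR] ω* − 1 = 0.90916.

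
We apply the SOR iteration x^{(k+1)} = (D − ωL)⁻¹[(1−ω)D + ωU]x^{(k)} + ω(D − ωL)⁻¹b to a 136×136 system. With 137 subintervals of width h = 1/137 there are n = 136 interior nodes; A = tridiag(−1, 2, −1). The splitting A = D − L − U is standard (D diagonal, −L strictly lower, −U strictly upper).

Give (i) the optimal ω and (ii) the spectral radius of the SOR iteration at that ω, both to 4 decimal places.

[ρ_J] n=136: ρ(B_J) = cos(π/(n+1)) = cos(π/137) = 0.9997.
√(1 − cos²(π/137)) = sin(π/137) ≈ 0.02293.
ω* = 2/(1 + 0.02293) = 2/1.02293 = 1.9552.
ρ(B_{ω*}) = ω*−1 = 0.9552

ω* = 1.9552, ρ_SOR = 0.9552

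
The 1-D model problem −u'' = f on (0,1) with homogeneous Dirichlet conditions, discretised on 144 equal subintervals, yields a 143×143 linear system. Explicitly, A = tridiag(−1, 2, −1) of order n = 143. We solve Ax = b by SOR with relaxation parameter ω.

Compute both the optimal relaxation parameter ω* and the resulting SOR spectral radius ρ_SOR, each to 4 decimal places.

ω* = 1.9573, ρ_SOR = 0.9573

spectrum of D⁻¹(L+U) = {cos(kπ/144) : 1≤k≤143}; ρ_J = cos(π/144) = 0.9998.
root = sin(π/144) = 0.02181  (since 1−cos² = sin²).
ω* = 2/(1 + 0.02181) = 2/1.02181 = 1.9573.
ρ_SOR = ω* − 1 ≈ 0.9573.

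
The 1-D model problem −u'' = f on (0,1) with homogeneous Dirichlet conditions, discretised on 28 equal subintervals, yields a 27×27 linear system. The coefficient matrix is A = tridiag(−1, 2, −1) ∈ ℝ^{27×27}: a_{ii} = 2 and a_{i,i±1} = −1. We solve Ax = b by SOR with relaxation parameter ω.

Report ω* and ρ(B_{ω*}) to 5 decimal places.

ω* = 1.79862, ρ_SOR = 0.79862

B_J for the 27×27 system has eigenvalues cos(kπ/28); ρ_J = cos(π/28) = 0.99371.
√(1 − cos²(π/28)) = sin(π/28) ≈ 0.111964.
So ω* = 2/1.111964 = 1.79862 (Young).
Hence ρ(B_{ω*}) = 1.79862 − 1 = 0.79862.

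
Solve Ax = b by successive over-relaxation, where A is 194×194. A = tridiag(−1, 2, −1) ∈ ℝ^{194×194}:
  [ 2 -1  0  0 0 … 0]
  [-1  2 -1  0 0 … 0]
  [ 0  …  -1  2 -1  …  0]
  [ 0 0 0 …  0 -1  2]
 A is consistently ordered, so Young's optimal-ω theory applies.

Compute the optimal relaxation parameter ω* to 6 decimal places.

ω* = 1.968291

With n=194, ρ(Jacobi) = cos(π/195) = 0.999870.
√(1−ρ_J²) = |sin(π/195)| = 0.0161100
So ω* = 2/1.0161100 = 1.968291 (Young).
At ω = 1.968291 every |λ(B_ω)| = ω−1, so ρ_SOR = 0.968291.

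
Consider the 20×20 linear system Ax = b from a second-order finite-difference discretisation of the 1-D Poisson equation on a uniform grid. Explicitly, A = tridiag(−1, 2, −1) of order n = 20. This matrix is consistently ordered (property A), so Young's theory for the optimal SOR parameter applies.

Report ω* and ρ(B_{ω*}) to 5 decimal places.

B_J for the 20×20 system has eigenvalues cos(kπ/21); ρ_J = cos(π/21) = 0.98883.
√(1−ρ_J²) simplifies to sin(π/21) = 0.149042.
ω* = 2/(1+0.149042) = 1.74058
ρ(B_{ω*}) = ω*−1 = 0.74058

ω* = 1.74058, ρ_SOR = 0.74058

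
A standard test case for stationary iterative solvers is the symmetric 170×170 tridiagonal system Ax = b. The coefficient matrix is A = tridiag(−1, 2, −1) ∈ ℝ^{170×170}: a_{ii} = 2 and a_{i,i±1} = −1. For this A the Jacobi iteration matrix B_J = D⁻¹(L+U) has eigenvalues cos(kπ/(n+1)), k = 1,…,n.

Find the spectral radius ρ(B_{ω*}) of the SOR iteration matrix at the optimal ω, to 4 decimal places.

[ρ_J] n=170: ρ(B_J) = cos(π/(n+1)) = cos(π/171) = 0.9998.
√(1−ρ_J²) = |sin(π/171)| = 0.01837
Young: ω* = 2/(1+√(1−ρ_J²)) = 2/(1+0.01837) = 2/1.01837 = 1.9639.
ρ_SOR = ω* − 1 ≈ 0.9639.

ρ_SOR = 0.9639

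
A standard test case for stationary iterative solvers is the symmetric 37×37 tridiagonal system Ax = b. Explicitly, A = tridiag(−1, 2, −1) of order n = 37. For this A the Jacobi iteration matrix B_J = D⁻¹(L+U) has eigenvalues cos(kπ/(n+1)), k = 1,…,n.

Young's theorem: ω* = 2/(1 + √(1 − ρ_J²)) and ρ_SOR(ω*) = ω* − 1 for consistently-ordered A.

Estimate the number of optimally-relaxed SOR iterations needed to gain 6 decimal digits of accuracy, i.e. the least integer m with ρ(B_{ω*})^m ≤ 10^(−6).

spectrum of D⁻¹(L+U) = {cos(kπ/38) : 1≤k≤37}; ρ_J = cos(π/38) = 0.9965845.
√(1−ρ_J²) = |sin(π/38)| = 0.0825793
[ω*] 2 ÷ (1 + 0.0825793) = 2 ÷ 1.0825793 = 1.8474397.
At ω = 1.8474397 every |λ(B_ω)| = ω−1, so ρ_SOR = 0.8474397.
For 6 digits: m = 6·ln10 / (−ln 0.8474397) = 13.8155/0.165536 = 83.459; round up → m = 84.

m = 84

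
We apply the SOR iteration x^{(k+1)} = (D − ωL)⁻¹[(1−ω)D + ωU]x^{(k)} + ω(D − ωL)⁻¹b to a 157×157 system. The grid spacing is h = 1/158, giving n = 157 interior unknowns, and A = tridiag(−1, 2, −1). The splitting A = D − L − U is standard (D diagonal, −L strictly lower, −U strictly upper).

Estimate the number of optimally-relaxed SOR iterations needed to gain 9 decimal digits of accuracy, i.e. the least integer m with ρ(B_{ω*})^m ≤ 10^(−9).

m = 522

With n=157, ρ(Jacobi) = cos(π/158) = 0.9998023.
1 − cos²(π/158) = sin²(π/158) ⇒ √(1−ρ_J²) = sin(π/158) = 0.0198822.
ω* = 2/(1+0.0198822) = 1.9610108
and ρ(B_{ω*}) = 1.9610108 − 1 = 0.9610108.
Need (0.9610108)^m ≤ 10^(−9): m ≥ 9·ln10/|ln 0.9610108| = 20.7233/0.0397696 = 521.084 ⇒ m = 522.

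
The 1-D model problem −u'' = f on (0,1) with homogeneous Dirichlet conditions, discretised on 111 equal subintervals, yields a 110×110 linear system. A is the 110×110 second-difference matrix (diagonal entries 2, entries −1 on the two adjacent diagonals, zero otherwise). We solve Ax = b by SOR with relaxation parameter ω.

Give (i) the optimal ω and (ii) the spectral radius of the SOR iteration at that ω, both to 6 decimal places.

B_J for the 110×110 system has eigenvalues cos(kπ/111); ρ_J = cos(π/111) = 0.999600.
√(1−ρ_J²) simplifies to sin(π/111) = 0.0282989.
So ω* = 2/1.0282989 = 1.944960 (Young).
and ρ(B_{ω*}) = 1.944960 − 1 = 0.944960.

ω* = 1.944960, ρ_SOR = 0.944960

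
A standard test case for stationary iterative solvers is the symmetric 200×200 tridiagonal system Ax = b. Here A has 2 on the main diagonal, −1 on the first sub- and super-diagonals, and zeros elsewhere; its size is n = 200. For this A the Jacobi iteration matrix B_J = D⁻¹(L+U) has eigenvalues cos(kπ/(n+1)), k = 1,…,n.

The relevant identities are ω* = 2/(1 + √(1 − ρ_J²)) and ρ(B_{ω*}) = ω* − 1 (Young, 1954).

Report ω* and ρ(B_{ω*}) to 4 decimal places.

[ρ_J] n=200: ρ(B_J) = cos(π/(n+1)) = cos(π/201) = 0.9999.
√(1 − cos²(π/201)) = sin(π/201) ≈ 0.01563.
So ω* = 2/1.01563 = 1.9692 (Young).
At ω = 1.9692 every |λ(B_ω)| = ω−1, so ρ_SOR = 0.9692.

ω* = 1.9692, ρ_SOR = 0.9692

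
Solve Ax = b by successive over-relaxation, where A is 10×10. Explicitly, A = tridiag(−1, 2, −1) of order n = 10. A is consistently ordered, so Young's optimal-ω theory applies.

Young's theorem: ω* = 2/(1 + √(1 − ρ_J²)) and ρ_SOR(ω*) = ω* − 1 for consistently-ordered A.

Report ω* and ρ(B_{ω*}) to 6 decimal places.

spectrum of D⁻¹(L+U) = {cos(kπ/11) : 1≤k≤10}; ρ_J = cos(π/11) = 0.959493.
root = sin(π/11) = 0.2817326  (since 1−cos² = sin²).
ω* = 2/(1+0.2817326) = 1.560388
ρ(B_{ω*}) = ω*−1 = 0.560388

ω* = 1.560388, ρ_SOR = 0.560388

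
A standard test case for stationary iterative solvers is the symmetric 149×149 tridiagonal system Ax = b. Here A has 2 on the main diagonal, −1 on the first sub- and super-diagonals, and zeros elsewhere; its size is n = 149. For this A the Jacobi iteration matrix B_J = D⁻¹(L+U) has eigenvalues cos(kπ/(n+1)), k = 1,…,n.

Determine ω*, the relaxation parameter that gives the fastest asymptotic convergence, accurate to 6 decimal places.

[ρ_J] n=149: ρ(B_J) = cos(π/(n+1)) = cos(π/150) = 0.999781.
√(1−ρ_J²) = |sin(π/150)| = 0.0209424
So ω* = 2/1.0209424 = 1.958974 (Young).
[ρ_SOR] ω* − 1 = 0.958974.

ω* = 1.958974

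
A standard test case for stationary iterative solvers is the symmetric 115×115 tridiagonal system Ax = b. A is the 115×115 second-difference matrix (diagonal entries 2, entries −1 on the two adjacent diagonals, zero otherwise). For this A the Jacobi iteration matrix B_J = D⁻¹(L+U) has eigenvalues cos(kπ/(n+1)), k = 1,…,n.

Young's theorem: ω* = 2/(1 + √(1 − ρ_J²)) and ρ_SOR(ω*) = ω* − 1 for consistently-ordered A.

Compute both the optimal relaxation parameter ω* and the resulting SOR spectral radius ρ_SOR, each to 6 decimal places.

B_J for the 115×115 system has eigenvalues cos(kπ/116); ρ_J = cos(π/116) = 0.999633.
root = sin(π/116) = 0.0270794  (since 1−cos² = sin²).
ω* = 2/(1+0.0270794) = 1.947269
ρ_SOR = ω* − 1 = 1.947269 − 1 = 0.947269.

ω* = 1.947269, ρ_SOR = 0.947269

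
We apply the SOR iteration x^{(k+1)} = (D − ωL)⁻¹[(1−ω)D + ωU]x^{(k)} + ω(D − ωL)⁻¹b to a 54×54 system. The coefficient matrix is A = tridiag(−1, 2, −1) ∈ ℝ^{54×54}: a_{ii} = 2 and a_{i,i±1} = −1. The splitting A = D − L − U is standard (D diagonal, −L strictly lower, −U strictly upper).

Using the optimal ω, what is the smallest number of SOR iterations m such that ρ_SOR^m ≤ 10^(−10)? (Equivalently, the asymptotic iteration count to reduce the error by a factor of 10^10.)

m = 202

[ρ_J] n=54: ρ(B_J) = cos(π/(n+1)) = cos(π/55) = 0.9983691.
root = sin(π/55) = 0.0570888  (since 1−cos² = sin²).
So ω* = 2/1.0570888 = 1.8919886 (Young).
ρ(B_{ω*}) = ω*−1 = 0.8919886
(0.8919886)^m ≤ 10^{−10}  ⇒  m·ln(0.8919886) ≤ −10·ln10  ⇒  m ≥ 201.448  ⇒  m = 202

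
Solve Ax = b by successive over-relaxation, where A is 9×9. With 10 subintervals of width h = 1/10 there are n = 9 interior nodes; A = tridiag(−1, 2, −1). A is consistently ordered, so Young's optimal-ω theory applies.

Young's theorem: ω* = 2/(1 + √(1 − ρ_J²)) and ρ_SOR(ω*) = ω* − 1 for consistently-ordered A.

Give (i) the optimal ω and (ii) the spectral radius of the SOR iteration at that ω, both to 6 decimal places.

ω* = 1.527864, ρ_SOR = 0.527864

ρ_J = max_k |cos(kπ/10)| = cos(π/10) = 0.951057
√(1−ρ_J²) = |sin(π/10)| = 0.3090170
So ω* = 2/1.3090170 = 1.527864 (Young).
ρ(B_{ω*}) = ω*−1 = 0.527864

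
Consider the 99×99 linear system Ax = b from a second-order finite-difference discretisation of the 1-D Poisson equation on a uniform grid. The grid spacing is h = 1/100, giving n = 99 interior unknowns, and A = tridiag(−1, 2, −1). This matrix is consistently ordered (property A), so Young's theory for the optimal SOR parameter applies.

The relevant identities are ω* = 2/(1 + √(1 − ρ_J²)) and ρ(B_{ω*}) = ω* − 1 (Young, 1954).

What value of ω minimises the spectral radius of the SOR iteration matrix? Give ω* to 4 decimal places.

ρ_J = max_k |cos(kπ/100)| = cos(π/100) = 0.9995
√(1−ρ_J²) simplifies to sin(π/100) = 0.03141.
ω* = 2 / (1 + 0.03141) = 2 / 1.03141 ≈ 1.9391.
[ρ_SOR] ω* − 1 = 0.9391.

ω* = 1.9391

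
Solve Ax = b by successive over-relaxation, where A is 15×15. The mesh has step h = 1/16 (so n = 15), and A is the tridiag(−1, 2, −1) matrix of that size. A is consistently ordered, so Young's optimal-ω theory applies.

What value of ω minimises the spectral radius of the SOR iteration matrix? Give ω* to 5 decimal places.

ω* = 1.67351

ρ_J = max_k |cos(kπ/16)| = cos(π/16) = 0.98079
root = sin(π/16) = 0.195090  (since 1−cos² = sin²).
[ω*] 2 ÷ (1 + 0.195090) = 2 ÷ 1.195090 = 1.67351.
Hence ρ(B_{ω*}) = 1.67351 − 1 = 0.67351.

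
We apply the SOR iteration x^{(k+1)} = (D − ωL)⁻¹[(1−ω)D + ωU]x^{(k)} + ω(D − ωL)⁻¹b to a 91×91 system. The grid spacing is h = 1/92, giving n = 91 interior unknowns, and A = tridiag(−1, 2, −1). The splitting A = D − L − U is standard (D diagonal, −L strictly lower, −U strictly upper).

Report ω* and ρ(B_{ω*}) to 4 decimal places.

ω* = 1.9340, ρ_SOR = 0.9340

With n=91, ρ(Jacobi) = cos(π/92) = 0.9994.
√(1−ρ_J²) = |sin(π/92)| = 0.03414
Then 2/(1+√(1−ρ_J²)) = 2/(1+0.03414); ω* = 2/1.03414 = 1.9340.
ρ(B_{ω*}) = ω*−1 = 0.9340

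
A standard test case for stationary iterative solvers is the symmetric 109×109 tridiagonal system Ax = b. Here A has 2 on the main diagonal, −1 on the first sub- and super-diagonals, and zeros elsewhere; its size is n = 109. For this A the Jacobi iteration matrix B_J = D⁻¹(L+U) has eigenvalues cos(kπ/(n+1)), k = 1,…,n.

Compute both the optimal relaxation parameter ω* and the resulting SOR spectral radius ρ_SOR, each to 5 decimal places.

ω* = 1.94447, ρ_SOR = 0.94447

spectrum of D⁻¹(L+U) = {cos(kπ/110) : 1≤k≤109}; ρ_J = cos(π/110) = 0.99959.
√(1−ρ_J²) = |sin(π/110)| = 0.028556
[ω*] 2 ÷ (1 + 0.028556) = 2 ÷ 1.028556 = 1.94447.
Hence ρ(B_{ω*}) = 1.94447 − 1 = 0.94447.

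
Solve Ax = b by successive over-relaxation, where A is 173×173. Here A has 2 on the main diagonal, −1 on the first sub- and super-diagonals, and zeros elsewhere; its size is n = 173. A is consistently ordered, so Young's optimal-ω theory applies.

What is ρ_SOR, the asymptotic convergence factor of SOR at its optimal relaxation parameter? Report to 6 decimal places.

ρ_SOR = 0.964532

[ρ_J] n=173: ρ(B_J) = cos(π/(n+1)) = cos(π/174) = 0.999837.
√(1 − cos²(π/174)) = sin(π/174) ≈ 0.0180541.
Young: ω* = 2/(1+√(1−ρ_J²)) = 2/(1+0.0180541) = 2/1.0180541 = 1.964532.
and ρ(B_{ω*}) = 1.964532 − 1 = 0.964532.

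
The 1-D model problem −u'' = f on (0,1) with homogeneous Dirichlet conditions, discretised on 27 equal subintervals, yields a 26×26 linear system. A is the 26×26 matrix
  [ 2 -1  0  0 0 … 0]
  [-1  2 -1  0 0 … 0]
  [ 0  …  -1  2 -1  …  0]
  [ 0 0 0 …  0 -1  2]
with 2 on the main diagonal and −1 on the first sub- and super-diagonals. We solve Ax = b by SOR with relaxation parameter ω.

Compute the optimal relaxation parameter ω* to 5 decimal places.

ω* = 1.79197

spectrum of D⁻¹(L+U) = {cos(kπ/27) : 1≤k≤26}; ρ_J = cos(π/27) = 0.99324.
√(1 − cos²(π/27)) = sin(π/27) ≈ 0.116093.
[ω*] 2 ÷ (1 + 0.116093) = 2 ÷ 1.116093 = 1.79197.
ρ_SOR = ω* − 1 = 1.79197 − 1 = 0.79197.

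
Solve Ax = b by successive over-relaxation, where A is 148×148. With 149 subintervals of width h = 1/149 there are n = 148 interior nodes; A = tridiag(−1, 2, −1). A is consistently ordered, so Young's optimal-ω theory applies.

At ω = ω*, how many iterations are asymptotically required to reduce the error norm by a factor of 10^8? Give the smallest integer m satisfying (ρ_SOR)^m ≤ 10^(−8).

m = 437

ρ_J = max_k |cos(kπ/149)| = cos(π/149) = 0.9997777
√(1−ρ_J²) = |sin(π/149)| = 0.0210830
Young: ω* = 2/(1+√(1−ρ_J²)) = 2/(1+0.0210830) = 2/1.0210830 = 1.9587046.
Hence ρ(B_{ω*}) = 1.9587046 − 1 = 0.9587046.
Need (0.9587046)^m ≤ 10^(−8): m ≥ 8·ln10/|ln 0.9587046| = 18.4207/0.0421723 = 436.796 ⇒ m = 437.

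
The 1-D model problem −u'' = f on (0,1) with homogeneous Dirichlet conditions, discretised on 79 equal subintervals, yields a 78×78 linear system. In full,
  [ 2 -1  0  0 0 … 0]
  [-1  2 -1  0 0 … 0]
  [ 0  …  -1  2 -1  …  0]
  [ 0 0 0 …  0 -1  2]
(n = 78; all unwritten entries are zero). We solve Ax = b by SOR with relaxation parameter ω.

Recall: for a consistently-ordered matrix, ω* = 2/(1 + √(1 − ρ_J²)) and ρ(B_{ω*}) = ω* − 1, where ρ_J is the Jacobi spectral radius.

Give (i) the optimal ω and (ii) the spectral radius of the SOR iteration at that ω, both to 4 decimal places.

ω* = 1.9235, ρ_SOR = 0.9235

ρ_J = max_k |cos(kπ/79)| = cos(π/79) = 0.9992
√(1 − cos²(π/79)) = sin(π/79) ≈ 0.03976.
Young: ω* = 2/(1+√(1−ρ_J²)) = 2/(1+0.03976) = 2/1.03976 = 1.9235.
[ρ_SOR] ω* − 1 = 0.9235.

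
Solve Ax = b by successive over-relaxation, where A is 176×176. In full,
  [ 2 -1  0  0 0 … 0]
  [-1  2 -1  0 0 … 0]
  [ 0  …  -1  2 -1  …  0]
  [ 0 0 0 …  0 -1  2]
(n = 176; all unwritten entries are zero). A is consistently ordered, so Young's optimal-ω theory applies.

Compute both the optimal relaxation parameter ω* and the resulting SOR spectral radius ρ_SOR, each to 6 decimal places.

[ρ_J] n=176: ρ(B_J) = cos(π/(n+1)) = cos(π/177) = 0.999842.
√(1 − cos²(π/177)) = sin(π/177) ≈ 0.0177482.
So ω* = 2/1.0177482 = 1.965123 (Young).
Hence ρ(B_{ω*}) = 1.965123 − 1 = 0.965123.

ω* = 1.965123, ρ_SOR = 0.965123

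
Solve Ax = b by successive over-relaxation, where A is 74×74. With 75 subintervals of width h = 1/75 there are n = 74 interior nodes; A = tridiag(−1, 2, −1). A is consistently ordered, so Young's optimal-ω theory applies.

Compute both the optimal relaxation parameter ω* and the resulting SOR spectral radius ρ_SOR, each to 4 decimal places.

½·tridiag(1,0,1) at n=74: λ_k = cos(kπ/75); max |λ| at k=1 ⇒ ρ_J = cos(π/75) ≈ 0.9991.
root = sin(π/75) = 0.04188  (since 1−cos² = sin²).
ω* = 2 / (1 + 0.04188) = 2 / 1.04188 ≈ 1.9196.
ρ_SOR = ω* − 1 = 1.9196 − 1 = 0.9196.

ω* = 1.9196, ρ_SOR = 0.9196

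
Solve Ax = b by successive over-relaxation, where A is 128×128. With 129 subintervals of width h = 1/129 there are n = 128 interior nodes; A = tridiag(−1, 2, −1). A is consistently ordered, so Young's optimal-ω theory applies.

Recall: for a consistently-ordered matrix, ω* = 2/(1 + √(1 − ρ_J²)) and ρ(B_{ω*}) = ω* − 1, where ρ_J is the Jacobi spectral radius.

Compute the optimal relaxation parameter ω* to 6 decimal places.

ω* = 1.952456

ρ_J = max_k |cos(kπ/129)| = cos(π/129) = 0.999703
root = sin(π/129) = 0.0243510  (since 1−cos² = sin²).
ω* = 2/(1 + 0.0243510) = 2/1.0243510 = 1.952456.
ρ_SOR = ω* − 1 ≈ 0.952456.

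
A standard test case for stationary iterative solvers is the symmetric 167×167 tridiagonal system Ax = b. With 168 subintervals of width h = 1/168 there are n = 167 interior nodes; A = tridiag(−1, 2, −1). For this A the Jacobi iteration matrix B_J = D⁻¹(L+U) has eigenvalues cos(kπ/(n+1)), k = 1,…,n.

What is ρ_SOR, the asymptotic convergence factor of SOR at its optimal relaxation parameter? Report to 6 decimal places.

ρ_SOR = 0.963289

B_J for the 167×167 system has eigenvalues cos(kπ/168); ρ_J = cos(π/168) = 0.999825.
√(1−ρ_J²) simplifies to sin(π/168) = 0.0186989.
ω* = 2/(1+0.0186989) = 1.963289
ρ_SOR = ω* − 1 = 1.963289 − 1 = 0.963289.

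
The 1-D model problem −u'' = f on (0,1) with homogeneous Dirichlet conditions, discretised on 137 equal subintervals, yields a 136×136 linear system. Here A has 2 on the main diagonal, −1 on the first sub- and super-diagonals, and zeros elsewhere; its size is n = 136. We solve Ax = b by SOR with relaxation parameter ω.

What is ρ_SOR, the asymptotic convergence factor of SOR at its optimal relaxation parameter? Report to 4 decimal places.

ρ_SOR = 0.9552

½·tridiag(1,0,1) at n=136: λ_k = cos(kπ/137); max |λ| at k=1 ⇒ ρ_J = cos(π/137) ≈ 0.9997.
√(1 − cos²(π/137)) = sin(π/137) ≈ 0.02293.
ω* = 2 / (1 + 0.02293) = 2 / 1.02293 ≈ 1.9552.
At ω = 1.9552 every |λ(B_ω)| = ω−1, so ρ_SOR = 0.9552.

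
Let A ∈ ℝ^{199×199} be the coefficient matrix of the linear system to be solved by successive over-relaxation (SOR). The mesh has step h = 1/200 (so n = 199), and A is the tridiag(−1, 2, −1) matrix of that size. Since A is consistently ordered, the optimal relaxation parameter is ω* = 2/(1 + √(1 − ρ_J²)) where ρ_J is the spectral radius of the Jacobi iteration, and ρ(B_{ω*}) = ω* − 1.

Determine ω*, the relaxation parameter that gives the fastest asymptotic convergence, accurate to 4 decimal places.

ω* = 1.9691

B_J for the 199×199 system has eigenvalues cos(kπ/200); ρ_J = cos(π/200) = 0.9999.
√(1 − cos²(π/200)) = sin(π/200) ≈ 0.01571.
[ω*] 2 ÷ (1 + 0.01571) = 2 ÷ 1.01571 = 1.9691.
ρ_SOR = ω* − 1 ≈ 0.9691.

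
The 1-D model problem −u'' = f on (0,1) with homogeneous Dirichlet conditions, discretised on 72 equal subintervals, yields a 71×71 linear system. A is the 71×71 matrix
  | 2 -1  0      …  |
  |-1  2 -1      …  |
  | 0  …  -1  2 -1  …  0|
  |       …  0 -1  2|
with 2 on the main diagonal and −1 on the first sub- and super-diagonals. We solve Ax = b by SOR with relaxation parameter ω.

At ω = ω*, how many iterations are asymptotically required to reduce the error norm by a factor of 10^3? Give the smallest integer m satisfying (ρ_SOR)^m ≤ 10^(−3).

B_J for the 71×71 system has eigenvalues cos(kπ/72); ρ_J = cos(π/72) = 0.9990482.
√(1−ρ_J²) simplifies to sin(π/72) = 0.0436194.
[ω*] 2 ÷ (1 + 0.0436194) = 2 ÷ 1.0436194 = 1.9164075.
ρ_SOR = ω* − 1 = 1.9164075 − 1 = 0.9164075.
ρ_SOR^m ≤ 10^(−3) ⇔ m ≥ 3·ln10/(−ln 0.9164075) = 6.90776/0.0872941 = 79.132; m = ⌈79.132⌉ = 80.

m = 80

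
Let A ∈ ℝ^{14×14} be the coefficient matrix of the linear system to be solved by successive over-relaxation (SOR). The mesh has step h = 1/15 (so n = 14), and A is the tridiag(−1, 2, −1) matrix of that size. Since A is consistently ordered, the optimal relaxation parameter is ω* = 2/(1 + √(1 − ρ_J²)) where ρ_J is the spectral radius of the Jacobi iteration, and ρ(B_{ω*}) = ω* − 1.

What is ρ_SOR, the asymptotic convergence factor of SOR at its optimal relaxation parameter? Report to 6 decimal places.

spectrum of D⁻¹(L+U) = {cos(kπ/15) : 1≤k≤14}; ρ_J = cos(π/15) = 0.978148.
root = sin(π/15) = 0.2079117  (since 1−cos² = sin²).
ω* = 2/(1+0.2079117) = 1.655750
[ρ_SOR] ω* − 1 = 0.655750.

ρ_SOR = 0.655750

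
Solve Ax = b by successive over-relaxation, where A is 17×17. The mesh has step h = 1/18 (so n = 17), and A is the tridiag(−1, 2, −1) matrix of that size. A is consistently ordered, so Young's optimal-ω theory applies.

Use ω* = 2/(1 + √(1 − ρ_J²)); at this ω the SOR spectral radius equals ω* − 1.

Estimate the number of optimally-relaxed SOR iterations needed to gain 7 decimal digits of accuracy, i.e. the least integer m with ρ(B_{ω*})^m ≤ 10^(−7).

m = 46

B_J for the 17×17 system has eigenvalues cos(kπ/18); ρ_J = cos(π/18) = 0.9848078.
1 − cos²(π/18) = sin²(π/18) ⇒ √(1−ρ_J²) = sin(π/18) = 0.1736482.
Young: ω* = 2/(1+√(1−ρ_J²)) = 2/(1+0.1736482) = 2/1.1736482 = 1.7040882.
At ω = 1.7040882 every |λ(B_ω)| = ω−1, so ρ_SOR = 0.7040882.
m ≥ 7·ln10 / (−ln 0.7040882) = 45.940; smallest integer m = 46.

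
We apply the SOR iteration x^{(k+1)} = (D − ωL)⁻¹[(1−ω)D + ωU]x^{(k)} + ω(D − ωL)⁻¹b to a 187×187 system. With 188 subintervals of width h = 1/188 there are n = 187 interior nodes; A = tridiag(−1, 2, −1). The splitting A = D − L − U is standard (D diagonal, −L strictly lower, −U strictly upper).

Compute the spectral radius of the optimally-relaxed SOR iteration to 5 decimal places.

½·tridiag(1,0,1) at n=187: λ_k = cos(kπ/188); max |λ| at k=1 ⇒ ρ_J = cos(π/188) ≈ 0.99986.
1 − cos²(π/188) = sin²(π/188) ⇒ √(1−ρ_J²) = sin(π/188) = 0.016710.
ω* = 2 / (1 + 0.016710) = 2 / 1.016710 ≈ 1.96713.
ρ_SOR = ω* − 1 ≈ 0.96713.

ρ_SOR = 0.96713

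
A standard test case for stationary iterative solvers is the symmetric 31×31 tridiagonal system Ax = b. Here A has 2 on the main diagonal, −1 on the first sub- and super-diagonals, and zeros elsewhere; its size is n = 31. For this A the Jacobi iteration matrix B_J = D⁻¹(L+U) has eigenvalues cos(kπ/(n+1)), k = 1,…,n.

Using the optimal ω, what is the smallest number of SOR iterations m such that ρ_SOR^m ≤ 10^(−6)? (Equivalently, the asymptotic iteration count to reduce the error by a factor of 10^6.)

½·tridiag(1,0,1) at n=31: λ_k = cos(kπ/32); max |λ| at k=1 ⇒ ρ_J = cos(π/32) ≈ 0.9951847.
1 − cos²(π/32) = sin²(π/32) ⇒ √(1−ρ_J²) = sin(π/32) = 0.0980171.
Young: ω* = 2/(1+√(1−ρ_J²)) = 2/(1+0.0980171) = 2/1.0980171 = 1.8214653.
ρ(B_{ω*}) = ω*−1 = 0.8214653
Need (0.8214653)^m ≤ 10^(−6): m ≥ 6·ln10/|ln 0.8214653| = 13.8155/0.196666 = 70.249 ⇒ m = 71.

m = 71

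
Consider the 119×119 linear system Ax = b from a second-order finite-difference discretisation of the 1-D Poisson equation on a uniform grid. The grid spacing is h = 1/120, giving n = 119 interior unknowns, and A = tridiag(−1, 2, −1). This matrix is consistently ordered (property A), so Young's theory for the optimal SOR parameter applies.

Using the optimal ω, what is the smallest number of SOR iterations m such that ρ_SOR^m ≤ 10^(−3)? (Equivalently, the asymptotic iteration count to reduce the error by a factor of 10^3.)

m = 132

ρ_J = max_k |cos(kπ/120)| = cos(π/120) = 0.9996573
root = sin(π/120) = 0.0261769  (since 1−cos² = sin²).
[ω*] 2 ÷ (1 + 0.0261769) = 2 ÷ 1.0261769 = 1.9489817.
and ρ(B_{ω*}) = 1.9489817 − 1 = 0.9489817.
m ≥ 3·ln10 / (−ln 0.9489817) = 131.914; smallest integer m = 132.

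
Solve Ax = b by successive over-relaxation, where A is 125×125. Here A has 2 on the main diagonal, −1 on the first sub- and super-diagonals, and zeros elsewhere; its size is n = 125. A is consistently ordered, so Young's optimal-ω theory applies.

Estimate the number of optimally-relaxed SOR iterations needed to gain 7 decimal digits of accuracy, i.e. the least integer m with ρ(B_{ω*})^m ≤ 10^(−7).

m = 324

½·tridiag(1,0,1) at n=125: λ_k = cos(kπ/126); max |λ| at k=1 ⇒ ρ_J = cos(π/126) ≈ 0.9996892.
√(1−ρ_J²) simplifies to sin(π/126) = 0.0249307.
ω* = 2/(1 + 0.0249307) = 2/1.0249307 = 1.9513514.
Hence ρ(B_{ω*}) = 1.9513514 − 1 = 0.9513514.
Need (0.9513514)^m ≤ 10^(−7): m ≥ 7·ln10/|ln 0.9513514| = 16.1181/0.0498718 = 323.191 ⇒ m = 324.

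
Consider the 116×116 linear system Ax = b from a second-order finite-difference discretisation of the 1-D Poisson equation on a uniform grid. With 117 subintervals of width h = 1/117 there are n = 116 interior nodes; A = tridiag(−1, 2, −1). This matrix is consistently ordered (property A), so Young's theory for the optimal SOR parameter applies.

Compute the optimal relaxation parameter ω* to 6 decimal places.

ω* = 1.947708

n=116: λ(B_J) = 1 − λ(A)/2 = cos(kπ/117); k=1 gives ρ_J = 0.999640.
1 − cos²(π/117) = sin²(π/117) ⇒ √(1−ρ_J²) = sin(π/117) = 0.0268480.
Then 2/(1+√(1−ρ_J²)) = 2/(1+0.0268480); ω* = 2/1.0268480 = 1.947708.
ρ_SOR = ω* − 1 ≈ 0.947708.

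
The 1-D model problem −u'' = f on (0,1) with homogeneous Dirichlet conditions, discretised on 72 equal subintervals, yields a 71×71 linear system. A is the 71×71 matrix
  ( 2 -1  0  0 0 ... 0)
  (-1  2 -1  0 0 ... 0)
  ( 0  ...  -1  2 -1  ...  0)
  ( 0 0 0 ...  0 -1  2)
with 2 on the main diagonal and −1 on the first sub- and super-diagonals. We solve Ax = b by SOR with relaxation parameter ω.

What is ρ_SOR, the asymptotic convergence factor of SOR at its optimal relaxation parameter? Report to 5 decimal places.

ρ_SOR = 0.91641

n=71: λ(B_J) = 1 − λ(A)/2 = cos(kπ/72); k=1 gives ρ_J = 0.99905.
√(1−ρ_J²) simplifies to sin(π/72) = 0.043619.
Young: ω* = 2/(1+√(1−ρ_J²)) = 2/(1+0.043619) = 2/1.043619 = 1.91641.
[ρ_SOR] ω* − 1 = 0.91641.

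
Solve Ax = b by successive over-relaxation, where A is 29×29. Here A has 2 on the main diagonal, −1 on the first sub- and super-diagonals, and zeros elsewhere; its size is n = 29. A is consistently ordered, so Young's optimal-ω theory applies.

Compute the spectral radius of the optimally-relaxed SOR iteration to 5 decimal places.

ρ_SOR = 0.81073

B_J for the 29×29 system has eigenvalues cos(kπ/30); ρ_J = cos(π/30) = 0.99452.
√(1−ρ_J²) = |sin(π/30)| = 0.104528
[ω*] 2 ÷ (1 + 0.104528) = 2 ÷ 1.104528 = 1.81073.
and ρ(B_{ω*}) = 1.81073 − 1 = 0.81073.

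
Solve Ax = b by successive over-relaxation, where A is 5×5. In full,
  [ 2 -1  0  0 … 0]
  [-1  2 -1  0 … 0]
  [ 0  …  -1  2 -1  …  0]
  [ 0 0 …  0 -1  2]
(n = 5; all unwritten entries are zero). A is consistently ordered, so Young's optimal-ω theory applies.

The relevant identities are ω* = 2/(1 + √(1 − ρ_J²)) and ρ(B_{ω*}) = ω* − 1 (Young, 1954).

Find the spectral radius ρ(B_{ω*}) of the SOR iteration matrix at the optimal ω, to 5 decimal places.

ρ_SOR = 0.33333

ρ_J = max_k |cos(kπ/6)| = cos(π/6) = 0.86603
√(1 − cos²(π/6)) = sin(π/6) ≈ 0.500000.
ω* = 2/(1 + 0.500000) = 2/1.500000 = 1.33333.
and ρ(B_{ω*}) = 1.33333 − 1 = 0.33333.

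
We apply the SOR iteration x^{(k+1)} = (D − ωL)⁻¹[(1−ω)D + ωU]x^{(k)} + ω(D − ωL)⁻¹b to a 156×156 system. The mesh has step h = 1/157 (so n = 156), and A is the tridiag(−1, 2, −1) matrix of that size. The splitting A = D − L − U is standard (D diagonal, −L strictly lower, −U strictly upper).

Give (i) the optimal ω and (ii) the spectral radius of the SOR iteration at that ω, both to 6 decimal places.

ω* = 1.960767, ρ_SOR = 0.960767

B_J for the 156×156 system has eigenvalues cos(kπ/157); ρ_J = cos(π/157) = 0.999800.
√(1−ρ_J²) simplifies to sin(π/157) = 0.0200088.
Young: ω* = 2/(1+√(1−ρ_J²)) = 2/(1+0.0200088) = 2/1.0200088 = 1.960767.
Hence ρ(B_{ω*}) = 1.960767 − 1 = 0.960767.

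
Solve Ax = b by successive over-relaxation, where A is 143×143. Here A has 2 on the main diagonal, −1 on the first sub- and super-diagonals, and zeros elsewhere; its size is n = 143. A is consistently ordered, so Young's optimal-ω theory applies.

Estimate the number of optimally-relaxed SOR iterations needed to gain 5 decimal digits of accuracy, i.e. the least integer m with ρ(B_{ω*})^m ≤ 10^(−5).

[ρ_J] n=143: ρ(B_J) = cos(π/(n+1)) = cos(π/144) = 0.9997620.
root = sin(π/144) = 0.0218149  (since 1−cos² = sin²).
[ω*] 2 ÷ (1 + 0.0218149) = 2 ÷ 1.0218149 = 1.9573017.
ρ_SOR = ω* − 1 = 1.9573017 − 1 = 0.9573017.
5·ln10 = 11.5129; −ln(0.9573017) = 0.0436367; m = ⌈11.5129/0.0436367⌉ = ⌈263.835⌉ = 264.

m = 264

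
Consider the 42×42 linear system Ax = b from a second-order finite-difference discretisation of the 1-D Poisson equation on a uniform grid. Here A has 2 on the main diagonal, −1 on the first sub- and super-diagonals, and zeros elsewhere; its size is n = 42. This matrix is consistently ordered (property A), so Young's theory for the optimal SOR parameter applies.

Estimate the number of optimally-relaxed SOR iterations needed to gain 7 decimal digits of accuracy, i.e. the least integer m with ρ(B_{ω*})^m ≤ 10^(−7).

m = 111

ρ_J = max_k |cos(kπ/43)| = cos(π/43) = 0.9973323
1 − cos²(π/43) = sin²(π/43) ⇒ √(1−ρ_J²) = sin(π/43) = 0.0729953.
ω* = 2/(1+0.0729953) = 1.8639411
ρ_SOR = ω* − 1 = 1.8639411 − 1 = 0.8639411.
7·ln10 = 16.1181; −ln(0.8639411) = 0.146251; m = ⌈16.1181/0.146251⌉ = ⌈110.208⌉ = 111.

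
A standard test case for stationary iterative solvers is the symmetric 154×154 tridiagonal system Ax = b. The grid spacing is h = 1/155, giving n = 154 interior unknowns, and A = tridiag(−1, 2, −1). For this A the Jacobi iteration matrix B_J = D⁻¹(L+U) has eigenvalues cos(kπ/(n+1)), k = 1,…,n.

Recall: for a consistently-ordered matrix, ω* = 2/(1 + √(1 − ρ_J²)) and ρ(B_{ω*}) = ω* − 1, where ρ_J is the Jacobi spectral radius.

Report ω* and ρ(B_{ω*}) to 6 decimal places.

ω* = 1.960271, ρ_SOR = 0.960271

With n=154, ρ(Jacobi) = cos(π/155) = 0.999795.
1 − cos²(π/155) = sin²(π/155) ⇒ √(1−ρ_J²) = sin(π/155) = 0.0202670.
Young: ω* = 2/(1+√(1−ρ_J²)) = 2/(1+0.0202670) = 2/1.0202670 = 1.960271.
ρ_SOR = ω* − 1 = 1.960271 − 1 = 0.960271.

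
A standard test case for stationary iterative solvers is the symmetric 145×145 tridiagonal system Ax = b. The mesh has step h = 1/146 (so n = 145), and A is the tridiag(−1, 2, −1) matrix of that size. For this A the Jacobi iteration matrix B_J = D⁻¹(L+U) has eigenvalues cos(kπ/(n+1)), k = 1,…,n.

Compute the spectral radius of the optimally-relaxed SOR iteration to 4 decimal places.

B_J for the 145×145 system has eigenvalues cos(kπ/146); ρ_J = cos(π/146) = 0.9998.
1 − cos²(π/146) = sin²(π/146) ⇒ √(1−ρ_J²) = sin(π/146) = 0.02152.
So ω* = 2/1.02152 = 1.9579 (Young).
ρ(B_{ω*}) = ω*−1 = 0.9579

ρ_SOR = 0.9579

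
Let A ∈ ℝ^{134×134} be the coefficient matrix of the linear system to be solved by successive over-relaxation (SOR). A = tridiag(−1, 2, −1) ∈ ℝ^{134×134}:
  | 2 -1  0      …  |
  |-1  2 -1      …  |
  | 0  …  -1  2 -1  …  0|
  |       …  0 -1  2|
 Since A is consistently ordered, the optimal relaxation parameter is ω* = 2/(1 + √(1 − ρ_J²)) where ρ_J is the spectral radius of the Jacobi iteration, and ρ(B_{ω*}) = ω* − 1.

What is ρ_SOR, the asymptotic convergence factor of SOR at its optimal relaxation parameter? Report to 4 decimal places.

spectrum of D⁻¹(L+U) = {cos(kπ/135) : 1≤k≤134}; ρ_J = cos(π/135) = 0.9997.
√(1 − cos²(π/135)) = sin(π/135) ≈ 0.02327.
ω* = 2/(1 + 0.02327) = 2/1.02327 = 1.9545.
and ρ(B_{ω*}) = 1.9545 − 1 = 0.9545.

ρ_SOR = 0.9545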